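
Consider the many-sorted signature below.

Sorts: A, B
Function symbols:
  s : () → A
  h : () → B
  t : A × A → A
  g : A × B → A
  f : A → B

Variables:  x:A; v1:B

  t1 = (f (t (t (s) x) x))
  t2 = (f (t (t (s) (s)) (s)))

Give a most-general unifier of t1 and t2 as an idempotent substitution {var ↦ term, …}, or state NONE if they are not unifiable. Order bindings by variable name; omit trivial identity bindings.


{x ↦ (s)}


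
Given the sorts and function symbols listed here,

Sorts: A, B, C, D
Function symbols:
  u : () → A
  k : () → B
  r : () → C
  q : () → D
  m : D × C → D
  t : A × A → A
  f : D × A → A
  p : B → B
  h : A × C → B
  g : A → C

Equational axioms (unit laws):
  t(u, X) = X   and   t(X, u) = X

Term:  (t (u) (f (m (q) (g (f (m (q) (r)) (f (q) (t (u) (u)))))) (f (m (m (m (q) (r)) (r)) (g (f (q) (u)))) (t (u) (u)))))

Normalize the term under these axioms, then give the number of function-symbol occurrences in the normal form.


size = 23

1. (t (u) (f (m (q) (g (f (m (q) (r)) (f (q) (t (u) (u)))))) (f (m (m (m (q) (r)) (r)) (g (f (q) (u)))) (t (u) (u)))))  →  (f (m (q) (g (f (m (q) (r)) (f (q) (t (u) (u)))))) (f (m (m (m (q) (r)) (r)) (g (f (q) (u)))) (t (u) (u))))
2. (f (m (q) (g (f (m (q) (r)) (f (q) (t (u) (u)))))) (f (m (m (m (q) (r)) (r)) (g (f (q) (u)))) (t (u) (u))))  →  (f (m (q) (g (f (m (q) (r)) (f (q) (u))))) (f (m (m (m (q) (r)) (r)) (g (f (q) (u)))) (t (u) (u))))
3. (f (m (q) (g (f (m (q) (r)) (f (q) (u))))) (f (m (m (m (q) (r)) (r)) (g (f (q) (u)))) (t (u) (u))))  →  (f (m (q) (g (f (m (q) (r)) (f (q) (u))))) (f (m (m (m (q) (r)) (r)) (g (f (q) (u)))) (u)))
normal form: (f (m (q) (g (f (m (q) (r)) (f (q) (u))))) (f (m (m (m (q) (r)) (r)) (g (f (q) (u)))) (u)))


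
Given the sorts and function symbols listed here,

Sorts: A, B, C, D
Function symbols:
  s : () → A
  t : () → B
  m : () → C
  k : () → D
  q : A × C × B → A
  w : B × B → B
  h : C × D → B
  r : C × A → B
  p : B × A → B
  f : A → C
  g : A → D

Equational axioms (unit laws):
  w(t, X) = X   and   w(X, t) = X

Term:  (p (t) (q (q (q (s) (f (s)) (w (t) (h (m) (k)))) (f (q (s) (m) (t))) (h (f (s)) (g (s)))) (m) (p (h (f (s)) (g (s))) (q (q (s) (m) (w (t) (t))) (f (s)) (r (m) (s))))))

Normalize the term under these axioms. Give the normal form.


1. (p (t) (q (q (q (s) (f (s)) (w (t) (h (m) (k)))) (f (q (s) (m) (t))) (h (f (s)) (g (s)))) (m) (p (h (f (s)) (g (s))) (q (q (s) (m) (w (t) (t))) (f (s)) (r (m) (s))))))  →  (p (t) (q (q (q (s) (f (s)) (h (m) (k))) (f (q (s) (m) (t))) (h (f (s)) (g (s)))) (m) (p (h (f (s)) (g (s))) (q (q (s) (m) (w (t) (t))) (f (s)) (r (m) (s))))))
2. (p (t) (q (q (q (s) (f (s)) (h (m) (k))) (f (q (s) (m) (t))) (h (f (s)) (g (s)))) (m) (p (h (f (s)) (g (s))) (q (q (s) (m) (w (t) (t))) (f (s)) (r (m) (s))))))  →  (p (t) (q (q (q (s) (f (s)) (h (m) (k))) (f (q (s) (m) (t))) (h (f (s)) (g (s)))) (m) (p (h (f (s)) (g (s))) (q (q (s) (m) (t)) (f (s)) (r (m) (s))))))

normal form = (p (t) (q (q (q (s) (f (s)) (h (m) (k))) (f (q (s) (m) (t))) (h (f (s)) (g (s)))) (m) (p (h (f (s)) (g (s))) (q (q (s) (m) (t)) (f (s)) (r (m) (s))))))


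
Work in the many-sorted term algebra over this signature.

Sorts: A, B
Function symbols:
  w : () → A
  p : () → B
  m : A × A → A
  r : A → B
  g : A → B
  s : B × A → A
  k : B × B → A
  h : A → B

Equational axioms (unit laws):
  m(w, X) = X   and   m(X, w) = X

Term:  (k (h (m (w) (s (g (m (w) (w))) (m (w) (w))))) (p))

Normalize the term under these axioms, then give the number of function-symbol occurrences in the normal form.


size = 7

1. (k (h (m (w) (s (g (m (w) (w))) (m (w) (w))))) (p))  →  (k (h (s (g (m (w) (w))) (m (w) (w)))) (p))
2. (k (h (s (g (m (w) (w))) (m (w) (w)))) (p))  →  (k (h (s (g (w)) (m (w) (w)))) (p))
3. (k (h (s (g (w)) (m (w) (w)))) (p))  →  (k (h (s (g (w)) (w))) (p))
normal form: (k (h (s (g (w)) (w))) (p))


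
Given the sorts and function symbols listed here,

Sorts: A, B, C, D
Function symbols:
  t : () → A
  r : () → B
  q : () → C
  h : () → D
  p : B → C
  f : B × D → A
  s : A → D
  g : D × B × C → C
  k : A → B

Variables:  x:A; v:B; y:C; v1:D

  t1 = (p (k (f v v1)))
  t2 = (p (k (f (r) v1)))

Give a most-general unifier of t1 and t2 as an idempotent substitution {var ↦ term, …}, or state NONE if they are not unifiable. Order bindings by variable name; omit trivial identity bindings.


{v ↦ (r)}


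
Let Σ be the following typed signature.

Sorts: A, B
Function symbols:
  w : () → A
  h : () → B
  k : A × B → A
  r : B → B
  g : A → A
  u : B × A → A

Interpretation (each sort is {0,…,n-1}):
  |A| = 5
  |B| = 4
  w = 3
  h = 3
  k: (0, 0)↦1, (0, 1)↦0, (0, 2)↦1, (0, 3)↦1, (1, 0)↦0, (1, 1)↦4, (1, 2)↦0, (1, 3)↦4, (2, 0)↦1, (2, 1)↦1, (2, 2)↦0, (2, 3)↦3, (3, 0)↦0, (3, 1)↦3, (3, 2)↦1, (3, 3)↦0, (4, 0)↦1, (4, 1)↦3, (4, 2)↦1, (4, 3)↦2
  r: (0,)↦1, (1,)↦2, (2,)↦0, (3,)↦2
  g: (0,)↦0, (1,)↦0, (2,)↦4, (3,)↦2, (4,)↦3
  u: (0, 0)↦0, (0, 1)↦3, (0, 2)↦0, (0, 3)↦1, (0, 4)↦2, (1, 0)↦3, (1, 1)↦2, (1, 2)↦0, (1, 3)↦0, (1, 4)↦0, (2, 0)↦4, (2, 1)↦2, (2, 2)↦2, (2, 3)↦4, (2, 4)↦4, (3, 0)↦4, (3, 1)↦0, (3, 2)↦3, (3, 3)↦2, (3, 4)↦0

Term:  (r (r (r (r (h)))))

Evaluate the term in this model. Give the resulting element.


  h = 3
  (r (h)) = r(3,) = 2
  (r (r (h))) = r(2,) = 0
  (r (r (r (h)))) = r(0,) = 1
  (r (r (r (r (h))))) = r(1,) = 2

value = 2


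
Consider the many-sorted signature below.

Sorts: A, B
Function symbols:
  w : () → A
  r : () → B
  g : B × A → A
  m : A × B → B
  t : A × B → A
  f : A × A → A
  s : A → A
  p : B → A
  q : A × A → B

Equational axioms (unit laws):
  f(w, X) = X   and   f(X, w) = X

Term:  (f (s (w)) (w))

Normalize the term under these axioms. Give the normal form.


1. (f (s (w)) (w))  →  (s (w))

normal form = (s (w))


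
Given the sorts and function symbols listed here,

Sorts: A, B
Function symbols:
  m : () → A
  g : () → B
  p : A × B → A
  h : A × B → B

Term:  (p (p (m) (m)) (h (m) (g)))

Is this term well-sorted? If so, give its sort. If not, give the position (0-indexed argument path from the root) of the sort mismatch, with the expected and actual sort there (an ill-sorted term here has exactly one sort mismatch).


    (m) : A
    (m) : A
  (p (m) (m)) : ✗ arg 1 at [0, 1] has sort A, expected B
    (m) : A
    (g) : B
  (h (m) (g)) : B

ill-sorted at position [0, 1]: expected B, got A


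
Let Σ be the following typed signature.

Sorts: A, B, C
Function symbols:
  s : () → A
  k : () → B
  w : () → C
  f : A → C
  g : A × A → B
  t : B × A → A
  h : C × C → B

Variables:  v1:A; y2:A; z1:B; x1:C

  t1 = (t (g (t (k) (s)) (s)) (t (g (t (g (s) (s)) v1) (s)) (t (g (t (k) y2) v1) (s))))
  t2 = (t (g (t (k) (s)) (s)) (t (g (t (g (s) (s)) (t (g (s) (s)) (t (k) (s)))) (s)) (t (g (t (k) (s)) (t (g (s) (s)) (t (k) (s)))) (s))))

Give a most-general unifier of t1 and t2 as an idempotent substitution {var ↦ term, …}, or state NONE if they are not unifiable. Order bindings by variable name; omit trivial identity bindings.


{v1 ↦ (t (g (s) (s)) (t (k) (s))), y2 ↦ (s)}


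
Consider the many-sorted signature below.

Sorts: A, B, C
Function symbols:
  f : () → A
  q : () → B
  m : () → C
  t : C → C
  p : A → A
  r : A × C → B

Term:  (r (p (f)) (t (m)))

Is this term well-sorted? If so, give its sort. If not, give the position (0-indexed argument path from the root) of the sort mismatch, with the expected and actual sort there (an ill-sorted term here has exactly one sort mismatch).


well-sorted; sort = B

    (f) : A
  (p (f)) : A
    (m) : C
  (t (m)) : C
(r (p (f)) (t (m))) : B


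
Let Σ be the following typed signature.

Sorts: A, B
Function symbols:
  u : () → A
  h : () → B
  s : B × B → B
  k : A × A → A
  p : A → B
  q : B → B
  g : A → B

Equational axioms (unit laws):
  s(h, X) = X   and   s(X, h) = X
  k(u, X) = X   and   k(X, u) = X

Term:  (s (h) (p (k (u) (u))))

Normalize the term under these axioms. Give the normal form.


normal form = (p (u))

1. (s (h) (p (k (u) (u))))  →  (p (k (u) (u)))
2. (p (k (u) (u)))  →  (p (u))


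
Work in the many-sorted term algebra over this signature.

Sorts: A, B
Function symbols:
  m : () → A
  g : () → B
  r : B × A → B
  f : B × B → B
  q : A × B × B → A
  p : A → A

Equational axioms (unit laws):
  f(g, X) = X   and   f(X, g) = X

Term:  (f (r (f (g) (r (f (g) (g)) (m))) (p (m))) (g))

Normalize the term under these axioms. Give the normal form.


1. (f (r (f (g) (r (f (g) (g)) (m))) (p (m))) (g))  →  (r (f (g) (r (f (g) (g)) (m))) (p (m)))
2. (r (f (g) (r (f (g) (g)) (m))) (p (m)))  →  (r (r (f (g) (g)) (m)) (p (m)))
3. (r (r (f (g) (g)) (m)) (p (m)))  →  (r (r (g) (m)) (p (m)))

normal form = (r (r (g) (m)) (p (m)))


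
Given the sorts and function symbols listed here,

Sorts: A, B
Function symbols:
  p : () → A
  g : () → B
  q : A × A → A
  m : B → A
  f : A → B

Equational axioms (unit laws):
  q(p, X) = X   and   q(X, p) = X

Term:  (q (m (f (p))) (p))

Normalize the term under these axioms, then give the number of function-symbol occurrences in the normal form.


1. (q (m (f (p))) (p))  →  (m (f (p)))
normal form: (m (f (p)))

size = 3


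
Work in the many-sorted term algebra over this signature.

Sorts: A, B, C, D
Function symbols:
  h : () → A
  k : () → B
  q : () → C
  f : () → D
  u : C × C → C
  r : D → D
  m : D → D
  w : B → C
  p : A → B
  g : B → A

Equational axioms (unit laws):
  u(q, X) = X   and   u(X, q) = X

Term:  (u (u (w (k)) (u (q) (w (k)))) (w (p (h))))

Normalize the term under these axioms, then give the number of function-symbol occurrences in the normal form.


size = 9

1. (u (u (w (k)) (u (q) (w (k)))) (w (p (h))))  →  (u (u (w (k)) (w (k))) (w (p (h))))
normal form: (u (u (w (k)) (w (k))) (w (p (h))))


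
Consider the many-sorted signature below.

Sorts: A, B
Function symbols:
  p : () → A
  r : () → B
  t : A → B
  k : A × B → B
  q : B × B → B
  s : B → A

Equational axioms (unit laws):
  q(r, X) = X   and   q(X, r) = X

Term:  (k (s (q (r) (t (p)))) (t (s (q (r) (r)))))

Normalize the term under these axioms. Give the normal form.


normal form = (k (s (t (p))) (t (s (r))))

1. (k (s (q (r) (t (p)))) (t (s (q (r) (r)))))  →  (k (s (t (p))) (t (s (q (r) (r)))))
2. (k (s (t (p))) (t (s (q (r) (r)))))  →  (k (s (t (p))) (t (s (r))))


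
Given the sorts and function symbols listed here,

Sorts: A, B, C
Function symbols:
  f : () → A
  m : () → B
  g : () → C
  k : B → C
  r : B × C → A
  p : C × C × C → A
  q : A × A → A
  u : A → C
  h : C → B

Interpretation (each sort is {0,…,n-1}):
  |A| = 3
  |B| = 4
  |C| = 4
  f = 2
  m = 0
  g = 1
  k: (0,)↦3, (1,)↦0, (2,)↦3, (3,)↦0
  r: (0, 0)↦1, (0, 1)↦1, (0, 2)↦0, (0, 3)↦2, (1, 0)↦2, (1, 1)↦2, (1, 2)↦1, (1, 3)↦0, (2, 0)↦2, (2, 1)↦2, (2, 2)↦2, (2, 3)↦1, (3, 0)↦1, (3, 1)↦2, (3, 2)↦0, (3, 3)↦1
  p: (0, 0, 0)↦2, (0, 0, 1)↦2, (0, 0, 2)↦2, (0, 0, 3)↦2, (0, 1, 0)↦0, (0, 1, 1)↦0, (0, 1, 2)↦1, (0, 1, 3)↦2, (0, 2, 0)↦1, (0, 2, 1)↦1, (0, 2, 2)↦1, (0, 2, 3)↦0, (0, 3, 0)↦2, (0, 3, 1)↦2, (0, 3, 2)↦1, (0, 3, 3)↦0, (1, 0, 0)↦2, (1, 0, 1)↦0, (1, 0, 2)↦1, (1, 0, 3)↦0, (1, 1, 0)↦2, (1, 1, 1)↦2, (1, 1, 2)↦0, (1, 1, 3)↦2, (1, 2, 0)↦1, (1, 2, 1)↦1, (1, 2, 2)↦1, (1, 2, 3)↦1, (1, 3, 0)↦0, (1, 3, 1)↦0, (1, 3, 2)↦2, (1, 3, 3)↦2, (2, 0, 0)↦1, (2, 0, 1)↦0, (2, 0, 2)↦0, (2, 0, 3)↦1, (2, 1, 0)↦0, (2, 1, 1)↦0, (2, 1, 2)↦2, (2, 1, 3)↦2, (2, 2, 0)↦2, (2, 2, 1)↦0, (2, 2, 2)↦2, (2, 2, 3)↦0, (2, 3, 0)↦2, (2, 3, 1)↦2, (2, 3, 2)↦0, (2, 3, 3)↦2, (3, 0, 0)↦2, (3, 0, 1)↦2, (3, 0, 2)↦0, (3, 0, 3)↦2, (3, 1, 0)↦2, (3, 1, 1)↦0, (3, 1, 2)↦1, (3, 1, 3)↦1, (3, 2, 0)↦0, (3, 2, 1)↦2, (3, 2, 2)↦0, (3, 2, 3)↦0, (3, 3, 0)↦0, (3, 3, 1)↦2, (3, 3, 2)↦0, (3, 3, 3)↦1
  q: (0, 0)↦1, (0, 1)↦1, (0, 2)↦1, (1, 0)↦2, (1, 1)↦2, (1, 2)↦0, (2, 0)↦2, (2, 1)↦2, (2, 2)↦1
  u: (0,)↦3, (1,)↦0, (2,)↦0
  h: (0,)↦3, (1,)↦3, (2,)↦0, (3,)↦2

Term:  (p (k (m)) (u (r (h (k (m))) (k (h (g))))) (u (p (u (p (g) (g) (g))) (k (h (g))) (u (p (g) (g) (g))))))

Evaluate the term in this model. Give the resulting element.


value = 2

  m = 0
  (k (m)) = k(0,) = 3
  m = 0
  (k (m)) = k(0,) = 3
  (h (k (m))) = h(3,) = 2
  g = 1
  (h (g)) = h(1,) = 3
  (k (h (g))) = k(3,) = 0
  (r (h (k (m))) (k (h (g)))) = r(2, 0) = 2
  (u (r (h (k (m))) (k (h (g))))) = u(2,) = 0
  g = 1
  g = 1
  g = 1
  (p (g) (g) (g)) = p(1, 1, 1) = 2
  (u (p (g) (g) (g))) = u(2,) = 0
  g = 1
  (h (g)) = h(1,) = 3
  (k (h (g))) = k(3,) = 0
  g = 1
  g = 1
  g = 1
  (p (g) (g) (g)) = p(1, 1, 1) = 2
  (u (p (g) (g) (g))) = u(2,) = 0
  (p (u (p (g) (g) (g))) (k (h (g))) (u (p (g) (g) (g)))) = p(0, 0, 0) = 2
  (u (p (u (p (g) (g) (g))) (k (h (g))) (u (p (g) (g) (g))))) = u(2,) = 0
  (p (k (m)) (u (r (h (k (m))) (k (h (g))))) (u (p (u (p (g) (g) (g))) (k (h (g))) (u (p (g) (g) (g)))))) = p(3, 0, 0) = 2


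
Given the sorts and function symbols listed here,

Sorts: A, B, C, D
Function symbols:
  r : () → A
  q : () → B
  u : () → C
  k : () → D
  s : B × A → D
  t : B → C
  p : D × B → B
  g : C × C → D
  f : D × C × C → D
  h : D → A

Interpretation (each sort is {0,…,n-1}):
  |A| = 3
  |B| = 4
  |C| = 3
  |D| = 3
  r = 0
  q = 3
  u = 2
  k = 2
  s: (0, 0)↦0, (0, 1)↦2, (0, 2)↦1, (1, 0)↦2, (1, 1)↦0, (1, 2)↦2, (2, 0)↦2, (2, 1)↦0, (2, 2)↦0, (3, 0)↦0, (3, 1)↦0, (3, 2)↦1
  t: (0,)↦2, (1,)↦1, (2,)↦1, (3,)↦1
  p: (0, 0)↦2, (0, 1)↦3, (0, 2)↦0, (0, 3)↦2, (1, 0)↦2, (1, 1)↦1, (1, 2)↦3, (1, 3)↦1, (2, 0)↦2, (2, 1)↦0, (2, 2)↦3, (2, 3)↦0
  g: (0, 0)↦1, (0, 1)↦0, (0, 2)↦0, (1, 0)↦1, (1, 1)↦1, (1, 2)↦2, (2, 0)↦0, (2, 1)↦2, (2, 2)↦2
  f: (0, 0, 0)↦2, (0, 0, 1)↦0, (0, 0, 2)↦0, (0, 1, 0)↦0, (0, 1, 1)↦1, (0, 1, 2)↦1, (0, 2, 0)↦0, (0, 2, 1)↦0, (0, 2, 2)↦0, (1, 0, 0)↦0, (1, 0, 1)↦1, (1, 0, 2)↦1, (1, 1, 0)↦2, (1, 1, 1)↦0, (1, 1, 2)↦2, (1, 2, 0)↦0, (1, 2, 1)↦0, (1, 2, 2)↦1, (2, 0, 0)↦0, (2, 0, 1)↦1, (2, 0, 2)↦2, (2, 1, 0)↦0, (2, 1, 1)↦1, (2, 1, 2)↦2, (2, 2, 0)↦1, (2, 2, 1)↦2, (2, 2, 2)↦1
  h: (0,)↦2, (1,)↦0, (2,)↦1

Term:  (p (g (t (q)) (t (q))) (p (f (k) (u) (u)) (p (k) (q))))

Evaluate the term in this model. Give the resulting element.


value = 3

  q = 3
  (t (q)) = t(3,) = 1
  q = 3
  (t (q)) = t(3,) = 1
  (g (t (q)) (t (q))) = g(1, 1) = 1
  k = 2
  u = 2
  u = 2
  (f (k) (u) (u)) = f(2, 2, 2) = 1
  k = 2
  q = 3
  (p (k) (q)) = p(2, 3) = 0
  (p (f (k) (u) (u)) (p (k) (q))) = p(1, 0) = 2
  (p (g (t (q)) (t (q))) (p (f (k) (u) (u)) (p (k) (q)))) = p(1, 2) = 3


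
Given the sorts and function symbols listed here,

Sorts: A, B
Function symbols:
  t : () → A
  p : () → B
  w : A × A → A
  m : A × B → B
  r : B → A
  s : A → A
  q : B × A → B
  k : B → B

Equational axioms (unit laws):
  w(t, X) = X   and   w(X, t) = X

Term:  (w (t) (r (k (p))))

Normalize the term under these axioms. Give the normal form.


1. (w (t) (r (k (p))))  →  (r (k (p)))

normal form = (r (k (p)))


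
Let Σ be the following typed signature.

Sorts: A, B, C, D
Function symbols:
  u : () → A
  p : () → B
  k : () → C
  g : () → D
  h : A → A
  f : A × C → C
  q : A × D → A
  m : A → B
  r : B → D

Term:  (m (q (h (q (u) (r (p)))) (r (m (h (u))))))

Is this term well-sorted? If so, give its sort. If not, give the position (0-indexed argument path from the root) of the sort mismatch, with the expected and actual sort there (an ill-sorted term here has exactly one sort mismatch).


well-sorted; sort = B

        (u) : A
          (p) : B
        (r (p)) : D
      (q (u) (r (p))) : A
    (h (q (u) (r (p)))) : A
          (u) : A
        (h (u)) : A
      (m (h (u))) : B
    (r (m (h (u)))) : D
  (q (h (q (u) (r (p)))) (r (m (h (u))))) : A
(m (q (h (q (u) (r (p)))) (r (m (h (u)))))) : B


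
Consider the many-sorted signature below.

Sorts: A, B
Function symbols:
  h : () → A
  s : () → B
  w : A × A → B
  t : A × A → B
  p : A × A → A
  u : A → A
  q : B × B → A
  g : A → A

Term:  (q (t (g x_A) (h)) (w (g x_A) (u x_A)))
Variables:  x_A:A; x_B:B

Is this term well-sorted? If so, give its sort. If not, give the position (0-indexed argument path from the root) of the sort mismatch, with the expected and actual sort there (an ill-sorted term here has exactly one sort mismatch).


well-sorted; sort = A

      x_A : A
    (g x_A) : A
    (h) : A
  (t (g x_A) (h)) : B
      x_A : A
    (g x_A) : A
      x_A : A
    (u x_A) : A
  (w (g x_A) (u x_A)) : B
(q (t (g x_A) (h)) (w (g x_A) (u x_A))) : A


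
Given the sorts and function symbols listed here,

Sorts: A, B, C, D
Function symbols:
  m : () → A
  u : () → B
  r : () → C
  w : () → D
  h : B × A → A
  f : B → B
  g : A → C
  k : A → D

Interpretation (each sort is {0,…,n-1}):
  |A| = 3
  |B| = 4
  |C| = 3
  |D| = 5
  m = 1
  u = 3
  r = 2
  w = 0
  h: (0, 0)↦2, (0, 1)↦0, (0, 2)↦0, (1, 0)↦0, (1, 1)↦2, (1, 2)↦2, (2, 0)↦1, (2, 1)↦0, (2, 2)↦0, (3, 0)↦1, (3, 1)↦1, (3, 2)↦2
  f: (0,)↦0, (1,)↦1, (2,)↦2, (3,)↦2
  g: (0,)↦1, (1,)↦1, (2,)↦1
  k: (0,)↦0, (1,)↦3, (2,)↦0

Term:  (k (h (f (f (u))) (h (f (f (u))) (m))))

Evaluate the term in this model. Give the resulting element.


value = 3

  u = 3
  (f (u)) = f(3,) = 2
  (f (f (u))) = f(2,) = 2
  u = 3
  (f (u)) = f(3,) = 2
  (f (f (u))) = f(2,) = 2
  m = 1
  (h (f (f (u))) (m)) = h(2, 1) = 0
  (h (f (f (u))) (h (f (f (u))) (m))) = h(2, 0) = 1
  (k (h (f (f (u))) (h (f (f (u))) (m)))) = k(1,) = 3


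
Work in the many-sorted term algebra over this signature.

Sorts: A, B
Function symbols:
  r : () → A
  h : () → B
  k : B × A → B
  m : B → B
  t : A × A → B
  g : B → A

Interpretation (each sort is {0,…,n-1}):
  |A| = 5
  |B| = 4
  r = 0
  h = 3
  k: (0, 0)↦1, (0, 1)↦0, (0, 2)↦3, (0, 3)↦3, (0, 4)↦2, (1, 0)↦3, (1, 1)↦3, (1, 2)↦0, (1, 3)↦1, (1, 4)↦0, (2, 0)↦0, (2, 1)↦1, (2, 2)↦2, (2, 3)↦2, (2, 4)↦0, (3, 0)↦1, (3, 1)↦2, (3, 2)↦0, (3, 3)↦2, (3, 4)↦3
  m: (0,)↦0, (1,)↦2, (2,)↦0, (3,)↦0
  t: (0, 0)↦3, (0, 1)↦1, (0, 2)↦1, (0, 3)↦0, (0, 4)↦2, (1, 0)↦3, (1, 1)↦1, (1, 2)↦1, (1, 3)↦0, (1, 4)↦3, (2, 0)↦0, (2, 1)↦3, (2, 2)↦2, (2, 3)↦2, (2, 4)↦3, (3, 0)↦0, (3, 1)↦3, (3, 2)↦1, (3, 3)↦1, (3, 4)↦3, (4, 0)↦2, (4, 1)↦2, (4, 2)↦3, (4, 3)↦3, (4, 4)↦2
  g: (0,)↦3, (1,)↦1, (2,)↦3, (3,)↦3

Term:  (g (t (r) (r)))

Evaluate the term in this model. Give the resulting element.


value = 3

  r = 0
  r = 0
  (t (r) (r)) = t(0, 0) = 3
  (g (t (r) (r))) = g(3,) = 3


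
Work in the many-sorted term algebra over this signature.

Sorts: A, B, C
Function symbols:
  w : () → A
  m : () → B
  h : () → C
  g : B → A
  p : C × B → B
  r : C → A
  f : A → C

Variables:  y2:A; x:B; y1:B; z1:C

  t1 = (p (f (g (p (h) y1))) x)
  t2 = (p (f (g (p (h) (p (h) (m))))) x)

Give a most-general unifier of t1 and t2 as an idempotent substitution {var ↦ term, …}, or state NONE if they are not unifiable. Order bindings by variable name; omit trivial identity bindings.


{y1 ↦ (p (h) (m))}


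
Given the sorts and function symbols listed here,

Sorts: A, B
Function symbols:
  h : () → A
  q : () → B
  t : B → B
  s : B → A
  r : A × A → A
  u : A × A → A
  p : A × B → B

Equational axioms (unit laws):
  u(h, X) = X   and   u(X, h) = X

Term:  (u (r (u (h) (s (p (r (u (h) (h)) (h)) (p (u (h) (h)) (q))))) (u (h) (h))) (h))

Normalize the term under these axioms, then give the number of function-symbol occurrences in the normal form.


1. (u (r (u (h) (s (p (r (u (h) (h)) (h)) (p (u (h) (h)) (q))))) (u (h) (h))) (h))  →  (r (u (h) (s (p (r (u (h) (h)) (h)) (p (u (h) (h)) (q))))) (u (h) (h)))
2. (r (u (h) (s (p (r (u (h) (h)) (h)) (p (u (h) (h)) (q))))) (u (h) (h)))  →  (r (s (p (r (u (h) (h)) (h)) (p (u (h) (h)) (q)))) (u (h) (h)))
3. (r (s (p (r (u (h) (h)) (h)) (p (u (h) (h)) (q)))) (u (h) (h)))  →  (r (s (p (r (h) (h)) (p (u (h) (h)) (q)))) (u (h) (h)))
4. (r (s (p (r (h) (h)) (p (u (h) (h)) (q)))) (u (h) (h)))  →  (r (s (p (r (h) (h)) (p (h) (q)))) (u (h) (h)))
5. (r (s (p (r (h) (h)) (p (h) (q)))) (u (h) (h)))  →  (r (s (p (r (h) (h)) (p (h) (q)))) (h))
normal form: (r (s (p (r (h) (h)) (p (h) (q)))) (h))

size = 10


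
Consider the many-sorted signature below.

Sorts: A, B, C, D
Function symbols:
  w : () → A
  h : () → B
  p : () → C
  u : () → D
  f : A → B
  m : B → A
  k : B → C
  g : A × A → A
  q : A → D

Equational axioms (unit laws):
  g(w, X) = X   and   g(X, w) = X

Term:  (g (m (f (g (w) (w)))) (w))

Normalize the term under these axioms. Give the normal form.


1. (g (m (f (g (w) (w)))) (w))  →  (m (f (g (w) (w))))
2. (m (f (g (w) (w))))  →  (m (f (w)))

normal form = (m (f (w)))


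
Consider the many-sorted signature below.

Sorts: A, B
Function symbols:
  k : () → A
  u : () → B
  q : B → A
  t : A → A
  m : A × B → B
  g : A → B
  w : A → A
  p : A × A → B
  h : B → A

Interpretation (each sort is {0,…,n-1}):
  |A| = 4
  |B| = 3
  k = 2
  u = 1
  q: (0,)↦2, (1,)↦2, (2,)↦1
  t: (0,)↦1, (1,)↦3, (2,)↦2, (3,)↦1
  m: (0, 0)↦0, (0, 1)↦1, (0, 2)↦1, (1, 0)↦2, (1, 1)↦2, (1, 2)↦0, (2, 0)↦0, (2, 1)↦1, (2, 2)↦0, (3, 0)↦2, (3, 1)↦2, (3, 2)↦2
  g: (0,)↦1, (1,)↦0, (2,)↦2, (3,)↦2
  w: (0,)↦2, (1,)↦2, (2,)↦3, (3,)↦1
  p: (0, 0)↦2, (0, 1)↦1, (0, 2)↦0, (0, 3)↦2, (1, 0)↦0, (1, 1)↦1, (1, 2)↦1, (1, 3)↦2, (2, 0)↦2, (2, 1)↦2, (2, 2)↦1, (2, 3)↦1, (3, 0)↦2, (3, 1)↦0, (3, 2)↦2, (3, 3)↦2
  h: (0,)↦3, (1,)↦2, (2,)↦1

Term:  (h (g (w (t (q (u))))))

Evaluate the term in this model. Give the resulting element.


  u = 1
  (q (u)) = q(1,) = 2
  (t (q (u))) = t(2,) = 2
  (w (t (q (u)))) = w(2,) = 3
  (g (w (t (q (u))))) = g(3,) = 2
  (h (g (w (t (q (u)))))) = h(2,) = 1

value = 1


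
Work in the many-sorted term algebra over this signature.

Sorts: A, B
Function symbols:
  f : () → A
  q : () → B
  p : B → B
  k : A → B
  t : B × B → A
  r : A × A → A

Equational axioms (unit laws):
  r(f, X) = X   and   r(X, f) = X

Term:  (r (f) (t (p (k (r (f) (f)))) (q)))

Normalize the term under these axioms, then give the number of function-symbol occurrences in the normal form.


size = 5

1. (r (f) (t (p (k (r (f) (f)))) (q)))  →  (t (p (k (r (f) (f)))) (q))
2. (t (p (k (r (f) (f)))) (q))  →  (t (p (k (f))) (q))
normal form: (t (p (k (f))) (q))


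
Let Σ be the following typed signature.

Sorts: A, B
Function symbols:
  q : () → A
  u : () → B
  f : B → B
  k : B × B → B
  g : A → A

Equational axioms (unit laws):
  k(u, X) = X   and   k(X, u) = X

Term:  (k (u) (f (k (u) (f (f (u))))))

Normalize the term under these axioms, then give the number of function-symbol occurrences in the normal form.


1. (k (u) (f (k (u) (f (f (u))))))  →  (f (k (u) (f (f (u)))))
2. (f (k (u) (f (f (u)))))  →  (f (f (f (u))))
normal form: (f (f (f (u))))

size = 4


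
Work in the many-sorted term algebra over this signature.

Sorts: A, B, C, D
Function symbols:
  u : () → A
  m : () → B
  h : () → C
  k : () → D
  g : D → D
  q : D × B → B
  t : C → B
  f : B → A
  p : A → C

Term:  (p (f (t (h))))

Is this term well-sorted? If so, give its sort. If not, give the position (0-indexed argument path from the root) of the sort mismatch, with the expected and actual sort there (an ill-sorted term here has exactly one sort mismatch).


well-sorted; sort = C

      (h) : C
    (t (h)) : B
  (f (t (h))) : A
(p (f (t (h)))) : C


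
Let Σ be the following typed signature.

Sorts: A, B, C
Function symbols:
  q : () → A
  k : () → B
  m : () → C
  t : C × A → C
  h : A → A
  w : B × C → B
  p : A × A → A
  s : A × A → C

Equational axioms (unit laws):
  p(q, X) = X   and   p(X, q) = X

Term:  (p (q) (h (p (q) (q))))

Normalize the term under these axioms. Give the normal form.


1. (p (q) (h (p (q) (q))))  →  (h (p (q) (q)))
2. (h (p (q) (q)))  →  (h (q))

normal form = (h (q))


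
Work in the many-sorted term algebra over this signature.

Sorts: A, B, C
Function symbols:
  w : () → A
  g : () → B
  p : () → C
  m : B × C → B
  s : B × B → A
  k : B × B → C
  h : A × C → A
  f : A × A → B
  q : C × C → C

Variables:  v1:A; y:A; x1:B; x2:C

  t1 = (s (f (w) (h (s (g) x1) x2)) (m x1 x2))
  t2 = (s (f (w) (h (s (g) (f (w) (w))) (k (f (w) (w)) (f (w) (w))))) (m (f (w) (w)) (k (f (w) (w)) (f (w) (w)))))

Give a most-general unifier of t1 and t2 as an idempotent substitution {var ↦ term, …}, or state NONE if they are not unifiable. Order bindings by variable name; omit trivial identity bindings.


{x1 ↦ (f (w) (w)), x2 ↦ (k (f (w) (w)) (f (w) (w)))}


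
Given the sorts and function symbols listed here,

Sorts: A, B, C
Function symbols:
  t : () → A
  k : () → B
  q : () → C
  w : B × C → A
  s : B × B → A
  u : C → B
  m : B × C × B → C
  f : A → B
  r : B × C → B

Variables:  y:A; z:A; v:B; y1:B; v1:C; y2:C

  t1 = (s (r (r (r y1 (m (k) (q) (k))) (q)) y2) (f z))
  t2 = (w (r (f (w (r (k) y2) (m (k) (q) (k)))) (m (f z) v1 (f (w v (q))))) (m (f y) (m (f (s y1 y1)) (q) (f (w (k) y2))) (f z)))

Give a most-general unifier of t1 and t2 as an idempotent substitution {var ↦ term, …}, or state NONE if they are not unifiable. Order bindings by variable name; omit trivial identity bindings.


NONE (not unifiable)

head clash or occurs-check failure — not unifiable


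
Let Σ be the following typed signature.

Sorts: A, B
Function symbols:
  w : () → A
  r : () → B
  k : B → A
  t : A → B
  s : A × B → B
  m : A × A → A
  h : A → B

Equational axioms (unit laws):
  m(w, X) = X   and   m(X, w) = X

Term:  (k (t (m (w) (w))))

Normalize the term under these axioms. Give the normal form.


1. (k (t (m (w) (w))))  →  (k (t (w)))

normal form = (k (t (w)))


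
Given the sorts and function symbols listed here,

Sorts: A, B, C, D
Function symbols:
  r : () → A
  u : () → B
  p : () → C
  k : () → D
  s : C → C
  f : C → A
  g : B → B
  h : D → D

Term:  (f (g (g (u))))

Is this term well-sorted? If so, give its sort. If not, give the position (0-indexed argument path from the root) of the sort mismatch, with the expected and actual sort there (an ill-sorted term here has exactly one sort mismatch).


      (u) : B
    (g (u)) : B
  (g (g (u))) : B
(f (g (g (u)))) : ✗ arg 0 at [0] has sort B, expected C

ill-sorted at position [0]: expected C, got B


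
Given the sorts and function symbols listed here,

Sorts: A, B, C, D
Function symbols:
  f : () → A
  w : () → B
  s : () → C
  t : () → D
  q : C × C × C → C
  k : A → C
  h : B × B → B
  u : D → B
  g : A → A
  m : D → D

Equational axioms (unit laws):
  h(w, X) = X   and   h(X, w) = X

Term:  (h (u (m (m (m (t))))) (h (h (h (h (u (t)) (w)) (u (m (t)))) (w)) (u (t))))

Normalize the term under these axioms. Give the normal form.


normal form = (h (u (m (m (m (t))))) (h (h (u (t)) (u (m (t)))) (u (t))))

1. (h (u (m (m (m (t))))) (h (h (h (h (u (t)) (w)) (u (m (t)))) (w)) (u (t))))  →  (h (u (m (m (m (t))))) (h (h (h (u (t)) (w)) (u (m (t)))) (u (t))))
2. (h (u (m (m (m (t))))) (h (h (h (u (t)) (w)) (u (m (t)))) (u (t))))  →  (h (u (m (m (m (t))))) (h (h (u (t)) (u (m (t)))) (u (t))))


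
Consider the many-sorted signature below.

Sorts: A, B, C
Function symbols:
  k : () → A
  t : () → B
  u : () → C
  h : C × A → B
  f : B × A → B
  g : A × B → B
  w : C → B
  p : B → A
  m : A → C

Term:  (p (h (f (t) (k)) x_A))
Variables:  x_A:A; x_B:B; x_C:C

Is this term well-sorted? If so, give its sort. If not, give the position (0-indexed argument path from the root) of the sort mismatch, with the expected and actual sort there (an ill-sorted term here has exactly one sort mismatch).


ill-sorted at position [0, 0]: expected C, got B

      (t) : B
      (k) : A
    (f (t) (k)) : B
    x_A : A
  (h (f (t) (k)) x_A) : ✗ arg 0 at [0, 0] has sort B, expected C


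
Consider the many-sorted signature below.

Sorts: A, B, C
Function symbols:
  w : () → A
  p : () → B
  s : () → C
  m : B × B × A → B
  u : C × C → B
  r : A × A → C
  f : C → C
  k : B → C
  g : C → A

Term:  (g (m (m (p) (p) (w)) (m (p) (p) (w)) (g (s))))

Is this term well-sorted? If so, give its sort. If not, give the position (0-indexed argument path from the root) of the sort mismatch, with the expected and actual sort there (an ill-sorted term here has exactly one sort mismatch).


ill-sorted at position [0]: expected C, got B

      (p) : B
      (p) : B
      (w) : A
    (m (p) (p) (w)) : B
      (p) : B
      (p) : B
      (w) : A
    (m (p) (p) (w)) : B
      (s) : C
    (g (s)) : A
  (m (m (p) (p) (w)) (m (p) (p) (w)) (g (s))) : B
(g (m (m (p) (p) (w)) (m (p) (p) (w)) (g (s)))) : ✗ arg 0 at [0] has sort B, expected C


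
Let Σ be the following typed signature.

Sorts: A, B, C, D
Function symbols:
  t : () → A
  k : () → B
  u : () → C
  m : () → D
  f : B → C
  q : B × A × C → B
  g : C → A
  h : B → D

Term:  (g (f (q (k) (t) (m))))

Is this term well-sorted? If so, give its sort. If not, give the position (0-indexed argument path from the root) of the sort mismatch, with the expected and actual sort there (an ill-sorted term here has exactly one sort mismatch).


ill-sorted at position [0, 0, 2]: expected C, got D

      (k) : B
      (t) : A
      (m) : D
    (q (k) (t) (m)) : ✗ arg 2 at [0, 0, 2] has sort D, expected C


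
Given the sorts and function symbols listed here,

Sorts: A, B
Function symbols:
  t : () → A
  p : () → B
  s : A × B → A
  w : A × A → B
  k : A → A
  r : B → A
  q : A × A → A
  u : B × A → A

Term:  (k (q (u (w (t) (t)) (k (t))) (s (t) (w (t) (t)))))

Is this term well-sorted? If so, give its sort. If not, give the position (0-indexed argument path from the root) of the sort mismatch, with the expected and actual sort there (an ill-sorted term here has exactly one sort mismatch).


        (t) : A
        (t) : A
      (w (t) (t)) : B
        (t) : A
      (k (t)) : A
    (u (w (t) (t)) (k (t))) : A
      (t) : A
        (t) : A
        (t) : A
      (w (t) (t)) : B
    (s (t) (w (t) (t))) : A
  (q (u (w (t) (t)) (k (t))) (s (t) (w (t) (t)))) : A
(k (q (u (w (t) (t)) (k (t))) (s (t) (w (t) (t))))) : A

well-sorted; sort = A


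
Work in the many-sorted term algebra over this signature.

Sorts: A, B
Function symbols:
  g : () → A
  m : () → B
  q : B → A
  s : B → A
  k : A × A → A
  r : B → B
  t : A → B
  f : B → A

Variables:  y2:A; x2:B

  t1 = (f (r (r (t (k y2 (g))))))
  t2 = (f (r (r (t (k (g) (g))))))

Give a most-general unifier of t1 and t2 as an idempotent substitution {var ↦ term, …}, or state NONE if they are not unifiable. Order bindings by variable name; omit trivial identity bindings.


{y2 ↦ (g)}


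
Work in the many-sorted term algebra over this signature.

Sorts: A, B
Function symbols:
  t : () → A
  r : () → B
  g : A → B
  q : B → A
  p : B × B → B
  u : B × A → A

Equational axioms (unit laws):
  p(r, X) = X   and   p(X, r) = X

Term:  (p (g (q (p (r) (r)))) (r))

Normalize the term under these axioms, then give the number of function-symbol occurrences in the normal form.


size = 3

1. (p (g (q (p (r) (r)))) (r))  →  (g (q (p (r) (r))))
2. (g (q (p (r) (r))))  →  (g (q (r)))
normal form: (g (q (r)))


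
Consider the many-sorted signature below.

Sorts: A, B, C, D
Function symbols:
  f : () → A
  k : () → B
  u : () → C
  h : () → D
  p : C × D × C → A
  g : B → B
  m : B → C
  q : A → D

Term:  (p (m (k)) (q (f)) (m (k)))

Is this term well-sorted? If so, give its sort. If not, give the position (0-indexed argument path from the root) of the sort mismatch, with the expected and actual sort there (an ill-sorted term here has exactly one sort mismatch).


well-sorted; sort = A

    (k) : B
  (m (k)) : C
    (f) : A
  (q (f)) : D
    (k) : B
  (m (k)) : C
(p (m (k)) (q (f)) (m (k))) : A


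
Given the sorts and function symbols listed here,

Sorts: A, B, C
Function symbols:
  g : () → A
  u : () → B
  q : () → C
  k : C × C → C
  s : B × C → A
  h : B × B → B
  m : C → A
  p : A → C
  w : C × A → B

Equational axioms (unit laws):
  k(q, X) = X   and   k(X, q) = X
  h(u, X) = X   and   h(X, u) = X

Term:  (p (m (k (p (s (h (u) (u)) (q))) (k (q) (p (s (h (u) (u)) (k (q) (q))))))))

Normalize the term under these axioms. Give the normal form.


normal form = (p (m (k (p (s (u) (q))) (p (s (u) (q))))))

1. (p (m (k (p (s (h (u) (u)) (q))) (k (q) (p (s (h (u) (u)) (k (q) (q))))))))  →  (p (m (k (p (s (u) (q))) (k (q) (p (s (h (u) (u)) (k (q) (q))))))))
2. (p (m (k (p (s (u) (q))) (k (q) (p (s (h (u) (u)) (k (q) (q))))))))  →  (p (m (k (p (s (u) (q))) (p (s (h (u) (u)) (k (q) (q)))))))
3. (p (m (k (p (s (u) (q))) (p (s (h (u) (u)) (k (q) (q)))))))  →  (p (m (k (p (s (u) (q))) (p (s (u) (k (q) (q)))))))
4. (p (m (k (p (s (u) (q))) (p (s (u) (k (q) (q)))))))  →  (p (m (k (p (s (u) (q))) (p (s (u) (q))))))


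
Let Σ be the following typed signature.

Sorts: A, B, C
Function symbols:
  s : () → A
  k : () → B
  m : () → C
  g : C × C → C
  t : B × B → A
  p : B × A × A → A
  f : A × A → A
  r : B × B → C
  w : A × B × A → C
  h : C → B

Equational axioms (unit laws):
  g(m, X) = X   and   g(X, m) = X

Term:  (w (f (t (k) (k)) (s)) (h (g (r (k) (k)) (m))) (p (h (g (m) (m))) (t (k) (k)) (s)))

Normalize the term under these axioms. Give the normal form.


normal form = (w (f (t (k) (k)) (s)) (h (r (k) (k))) (p (h (m)) (t (k) (k)) (s)))

1. (w (f (t (k) (k)) (s)) (h (g (r (k) (k)) (m))) (p (h (g (m) (m))) (t (k) (k)) (s)))  →  (w (f (t (k) (k)) (s)) (h (r (k) (k))) (p (h (g (m) (m))) (t (k) (k)) (s)))
2. (w (f (t (k) (k)) (s)) (h (r (k) (k))) (p (h (g (m) (m))) (t (k) (k)) (s)))  →  (w (f (t (k) (k)) (s)) (h (r (k) (k))) (p (h (m)) (t (k) (k)) (s)))


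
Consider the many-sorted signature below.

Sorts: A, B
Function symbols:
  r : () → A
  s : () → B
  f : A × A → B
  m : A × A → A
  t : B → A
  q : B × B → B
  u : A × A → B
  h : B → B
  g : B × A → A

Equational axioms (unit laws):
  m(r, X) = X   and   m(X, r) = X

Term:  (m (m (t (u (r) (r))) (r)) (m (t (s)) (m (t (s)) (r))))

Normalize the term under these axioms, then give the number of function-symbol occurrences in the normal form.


1. (m (m (t (u (r) (r))) (r)) (m (t (s)) (m (t (s)) (r))))  →  (m (t (u (r) (r))) (m (t (s)) (m (t (s)) (r))))
2. (m (t (u (r) (r))) (m (t (s)) (m (t (s)) (r))))  →  (m (t (u (r) (r))) (m (t (s)) (t (s))))
normal form: (m (t (u (r) (r))) (m (t (s)) (t (s))))

size = 10


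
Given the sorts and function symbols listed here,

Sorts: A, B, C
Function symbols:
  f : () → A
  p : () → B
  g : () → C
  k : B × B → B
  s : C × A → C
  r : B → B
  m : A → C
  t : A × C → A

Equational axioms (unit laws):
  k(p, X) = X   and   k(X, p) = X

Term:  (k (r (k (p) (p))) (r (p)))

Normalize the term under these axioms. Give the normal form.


normal form = (k (r (p)) (r (p)))

1. (k (r (k (p) (p))) (r (p)))  →  (k (r (p)) (r (p)))


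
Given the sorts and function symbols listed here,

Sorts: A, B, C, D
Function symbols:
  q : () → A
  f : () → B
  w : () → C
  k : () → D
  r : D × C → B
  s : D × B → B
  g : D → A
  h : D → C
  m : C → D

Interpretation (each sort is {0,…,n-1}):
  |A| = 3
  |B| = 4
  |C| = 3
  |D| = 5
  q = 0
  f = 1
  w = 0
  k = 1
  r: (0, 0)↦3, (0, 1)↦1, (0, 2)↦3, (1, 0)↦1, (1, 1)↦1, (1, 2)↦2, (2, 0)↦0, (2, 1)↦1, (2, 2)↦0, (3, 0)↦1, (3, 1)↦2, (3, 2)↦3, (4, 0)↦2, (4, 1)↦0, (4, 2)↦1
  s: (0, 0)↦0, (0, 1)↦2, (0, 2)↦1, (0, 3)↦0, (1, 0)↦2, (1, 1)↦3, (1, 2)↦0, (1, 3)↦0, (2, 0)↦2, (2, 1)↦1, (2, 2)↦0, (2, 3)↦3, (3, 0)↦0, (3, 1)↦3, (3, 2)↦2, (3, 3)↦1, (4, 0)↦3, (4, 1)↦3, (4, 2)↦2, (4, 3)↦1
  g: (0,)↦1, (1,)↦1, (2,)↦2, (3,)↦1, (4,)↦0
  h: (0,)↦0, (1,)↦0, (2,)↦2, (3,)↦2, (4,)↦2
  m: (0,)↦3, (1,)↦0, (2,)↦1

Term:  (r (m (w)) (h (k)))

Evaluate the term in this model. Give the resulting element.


  w = 0
  (m (w)) = m(0,) = 3
  k = 1
  (h (k)) = h(1,) = 0
  (r (m (w)) (h (k))) = r(3, 0) = 1

value = 1


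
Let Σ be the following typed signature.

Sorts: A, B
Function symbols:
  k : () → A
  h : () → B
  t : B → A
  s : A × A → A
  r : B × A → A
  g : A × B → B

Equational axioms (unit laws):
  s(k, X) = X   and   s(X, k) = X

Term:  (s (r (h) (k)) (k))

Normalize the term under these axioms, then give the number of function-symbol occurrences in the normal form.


1. (s (r (h) (k)) (k))  →  (r (h) (k))
normal form: (r (h) (k))

size = 3


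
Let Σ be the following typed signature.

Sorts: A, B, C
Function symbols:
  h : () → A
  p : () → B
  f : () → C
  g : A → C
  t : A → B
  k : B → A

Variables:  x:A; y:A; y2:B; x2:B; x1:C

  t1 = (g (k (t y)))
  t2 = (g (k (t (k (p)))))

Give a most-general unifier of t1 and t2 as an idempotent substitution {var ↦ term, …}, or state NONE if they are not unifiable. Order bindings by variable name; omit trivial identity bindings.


{y ↦ (k (p))}


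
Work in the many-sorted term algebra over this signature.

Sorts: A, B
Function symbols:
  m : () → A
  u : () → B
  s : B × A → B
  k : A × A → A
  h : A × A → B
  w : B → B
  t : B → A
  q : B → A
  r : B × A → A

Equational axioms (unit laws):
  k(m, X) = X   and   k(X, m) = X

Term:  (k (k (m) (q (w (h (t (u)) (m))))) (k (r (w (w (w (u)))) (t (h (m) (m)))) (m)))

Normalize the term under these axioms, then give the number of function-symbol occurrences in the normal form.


1. (k (k (m) (q (w (h (t (u)) (m))))) (k (r (w (w (w (u)))) (t (h (m) (m)))) (m)))  →  (k (q (w (h (t (u)) (m)))) (k (r (w (w (w (u)))) (t (h (m) (m)))) (m)))
2. (k (q (w (h (t (u)) (m)))) (k (r (w (w (w (u)))) (t (h (m) (m)))) (m)))  →  (k (q (w (h (t (u)) (m)))) (r (w (w (w (u)))) (t (h (m) (m)))))
normal form: (k (q (w (h (t (u)) (m)))) (r (w (w (w (u)))) (t (h (m) (m)))))

size = 16


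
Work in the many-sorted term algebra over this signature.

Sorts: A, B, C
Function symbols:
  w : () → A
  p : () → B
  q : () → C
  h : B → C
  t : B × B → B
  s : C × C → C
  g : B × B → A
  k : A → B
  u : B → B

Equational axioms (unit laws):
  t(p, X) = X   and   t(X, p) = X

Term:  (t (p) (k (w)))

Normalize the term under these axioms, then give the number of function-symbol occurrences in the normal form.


size = 2

1. (t (p) (k (w)))  →  (k (w))
normal form: (k (w))


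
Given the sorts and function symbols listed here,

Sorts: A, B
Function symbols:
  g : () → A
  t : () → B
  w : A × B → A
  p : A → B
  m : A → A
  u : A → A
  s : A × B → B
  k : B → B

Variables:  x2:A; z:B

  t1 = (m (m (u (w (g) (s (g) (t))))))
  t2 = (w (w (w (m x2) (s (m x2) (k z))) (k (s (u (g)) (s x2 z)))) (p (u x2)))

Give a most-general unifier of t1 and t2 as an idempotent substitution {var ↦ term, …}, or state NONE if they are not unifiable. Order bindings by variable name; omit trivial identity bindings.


NONE (not unifiable)

head clash or occurs-check failure — not unifiable


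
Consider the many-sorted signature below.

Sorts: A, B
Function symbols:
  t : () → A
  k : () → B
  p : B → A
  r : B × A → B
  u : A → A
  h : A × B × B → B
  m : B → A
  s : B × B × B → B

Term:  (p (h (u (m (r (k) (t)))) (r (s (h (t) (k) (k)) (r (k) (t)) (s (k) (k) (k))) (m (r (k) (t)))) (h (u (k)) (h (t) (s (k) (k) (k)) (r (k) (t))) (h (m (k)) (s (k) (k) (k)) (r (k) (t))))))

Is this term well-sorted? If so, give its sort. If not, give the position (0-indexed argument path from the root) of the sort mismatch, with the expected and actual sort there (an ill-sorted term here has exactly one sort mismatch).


          (k) : B
          (t) : A
        (r (k) (t)) : B
      (m (r (k) (t))) : A
    (u (m (r (k) (t)))) : A
          (t) : A
          (k) : B
          (k) : B
        (h (t) (k) (k)) : B
          (k) : B
          (t) : A
        (r (k) (t)) : B
          (k) : B
          (k) : B
          (k) : B
        (s (k) (k) (k)) : B
      (s (h (t) (k) (k)) (r (k) (t)) (s (k) (k) (k))) : B
          (k) : B
          (t) : A
        (r (k) (t)) : B
      (m (r (k) (t))) : A
    (r (s (h (t) (k) (k)) (r (k) (t)) (s (k) (k) (k))) (m (r (k) (t)))) : B
        (k) : B
      (u (k)) : ✗ arg 0 at [0, 2, 0, 0] has sort B, expected A
        (t) : A
          (k) : B
          (k) : B
          (k) : B
        (s (k) (k) (k)) : B
          (k) : B
          (t) : A
        (r (k) (t)) : B
      (h (t) (s (k) (k) (k)) (r (k) (t))) : B
          (k) : B
        (m (k)) : A
          (k) : B
          (k) : B
          (k) : B
        (s (k) (k) (k)) : B
          (k) : B
          (t) : A
        (r (k) (t)) : B
      (h (m (k)) (s (k) (k) (k)) (r (k) (t))) : B

ill-sorted at position [0, 2, 0, 0]: expected A, got B
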